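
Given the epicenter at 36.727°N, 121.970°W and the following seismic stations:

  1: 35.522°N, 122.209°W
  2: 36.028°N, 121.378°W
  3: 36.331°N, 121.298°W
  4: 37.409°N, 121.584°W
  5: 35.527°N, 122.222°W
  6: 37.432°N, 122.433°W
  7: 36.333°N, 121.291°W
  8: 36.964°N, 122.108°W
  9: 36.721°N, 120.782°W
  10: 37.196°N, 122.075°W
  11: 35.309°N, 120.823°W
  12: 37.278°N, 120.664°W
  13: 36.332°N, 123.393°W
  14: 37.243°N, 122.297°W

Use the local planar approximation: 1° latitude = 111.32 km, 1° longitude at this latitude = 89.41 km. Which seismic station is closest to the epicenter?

Distances from 36.727°N, 121.970°W:
1: 135.832 km
2: 94.109 km
3: 74.521 km
4: 83.397 km
5: 135.471 km
6: 88.729 km
7: 74.896 km
8: 29.126 km
9: 106.221 km
10: 53.046 km
11: 188.240 km
12: 131.899 km
13: 134.615 km
14: 64.454 km
Minimum: 8 at 29.126 km.

8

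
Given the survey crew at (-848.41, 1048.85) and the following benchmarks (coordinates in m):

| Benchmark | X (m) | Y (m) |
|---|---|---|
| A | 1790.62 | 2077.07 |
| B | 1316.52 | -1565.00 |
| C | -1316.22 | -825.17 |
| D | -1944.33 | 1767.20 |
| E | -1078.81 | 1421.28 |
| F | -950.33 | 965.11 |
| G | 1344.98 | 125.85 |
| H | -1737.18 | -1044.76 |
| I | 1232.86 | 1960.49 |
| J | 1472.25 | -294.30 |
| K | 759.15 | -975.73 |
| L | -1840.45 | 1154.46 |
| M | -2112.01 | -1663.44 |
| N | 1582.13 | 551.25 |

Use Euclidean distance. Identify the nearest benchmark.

F

Distances from (-848.41, 1048.85):
A: √((2639.03)² + (1028.22)²) = √(6964479.3409 + 1057236.3684) = 2832.26 m
B: √((2164.93)² + (-2613.85)²) = √(4686921.9049 + 6832211.8225) = 3393.98 m
C: √((-467.81)² + (-1874.02)²) = √(218846.1961 + 3511950.9604) = 1931.53 m
D: √((-1095.92)² + (718.35)²) = √(1201040.6464 + 516026.7225) = 1310.37 m
E: √((-230.40)² + (372.43)²) = √(53084.1600 + 138704.1049) = 437.94 m
F: √((-101.92)² + (-83.74)²) = √(10387.6864 + 7012.3876) = 131.91 m
G: √((2193.39)² + (-923.00)²) = √(4810959.6921 + 851929.0000) = 2379.68 m
H: √((-888.77)² + (-2093.61)²) = √(789912.1129 + 4383202.8321) = 2274.45 m
I: √((2081.27)² + (911.64)²) = √(4331684.8129 + 831087.4896) = 2272.17 m
J: √((2320.66)² + (-1343.15)²) = √(5385462.8356 + 1804051.9225) = 2681.33 m
K: √((1607.56)² + (-2024.58)²) = √(2584249.1536 + 4098924.1764) = 2585.18 m
L: √((-992.04)² + (105.61)²) = √(984143.3616 + 11153.4721) = 997.65 m
M: √((-1263.60)² + (-2712.29)²) = √(1596684.9600 + 7356517.0441) = 2992.19 m
N: √((2430.54)² + (-497.60)²) = √(5907524.6916 + 247605.7600) = 2480.95 m
Minimum: F at 131.91 m.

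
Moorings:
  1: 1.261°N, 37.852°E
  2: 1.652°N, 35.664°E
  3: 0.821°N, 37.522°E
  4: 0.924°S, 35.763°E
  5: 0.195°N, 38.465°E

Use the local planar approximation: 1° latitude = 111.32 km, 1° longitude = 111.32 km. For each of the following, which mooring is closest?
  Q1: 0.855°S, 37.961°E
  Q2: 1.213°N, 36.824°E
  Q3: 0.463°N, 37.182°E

Q1→5; Q2→3; Q3→3

Q1 at 0.855°S, 37.961°E:
  1: 235.865 km
  2: 378.509 km
  3: 192.866 km
  4: 244.802 km
  5: 129.654 km
  → nearest: 5 (129.654 km)
Q2 at 1.213°N, 36.824°E:
  1: 114.562 km
  2: 138.069 km
  3: 89.116 km
  4: 265.598 km
  5: 214.972 km
  → nearest: 3 (89.116 km)
Q3 at 0.463°N, 37.182°E:
  1: 115.992 km
  2: 214.650 km
  3: 54.961 km
  4: 220.889 km
  5: 145.906 km
  → nearest: 3 (54.961 km)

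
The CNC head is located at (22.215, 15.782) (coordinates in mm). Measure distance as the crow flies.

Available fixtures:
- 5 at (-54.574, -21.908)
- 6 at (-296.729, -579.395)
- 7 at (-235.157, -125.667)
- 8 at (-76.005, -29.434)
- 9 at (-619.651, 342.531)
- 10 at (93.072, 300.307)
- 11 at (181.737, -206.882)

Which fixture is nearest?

5

Distances from (22.215, 15.782):
5: √((-76.789)² + (-37.690)²) = √(5896.55052 + 1420.53610) = 85.540 mm
6: √((-318.944)² + (-595.177)²) = √(101725.27514 + 354235.66133) = 675.249 mm
7: √((-257.372)² + (-141.449)²) = √(66240.34638 + 20007.81960) = 293.680 mm
8: √((-98.220)² + (-45.216)²) = √(9647.16840 + 2044.48666) = 108.128 mm
9: √((-641.866)² + (326.749)²) = √(411991.96196 + 106764.90900) = 720.248 mm
10: √((70.857)² + (284.525)²) = √(5020.71445 + 80954.47563) = 293.215 mm
11: √((159.522)² + (-222.664)²) = √(25447.26848 + 49579.25690) = 273.910 mm
Minimum: 5 at 85.540 mm.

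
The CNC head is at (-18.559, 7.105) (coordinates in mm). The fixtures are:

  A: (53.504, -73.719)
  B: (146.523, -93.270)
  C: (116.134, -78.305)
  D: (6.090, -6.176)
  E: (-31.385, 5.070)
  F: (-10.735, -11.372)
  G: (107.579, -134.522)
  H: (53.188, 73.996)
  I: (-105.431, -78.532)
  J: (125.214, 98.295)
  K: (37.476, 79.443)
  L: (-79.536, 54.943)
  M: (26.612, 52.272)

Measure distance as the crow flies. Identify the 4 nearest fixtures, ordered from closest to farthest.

E, F, D, M

Distances from (-18.559, 7.105):
A: √((72.063)² + (-80.824)²) = √(5193.07597 + 6532.51898) = 108.285 mm
B: √((165.082)² + (-100.375)²) = √(27252.06672 + 10075.14062) = 193.203 mm
C: √((134.693)² + (-85.410)²) = √(18142.20425 + 7294.86810) = 159.490 mm
D: √((24.649)² + (-13.281)²) = √(607.57320 + 176.38496) = 27.999 mm
E: √((-12.826)² + (-2.035)²) = √(164.50628 + 4.14123) = 12.986 mm
F: √((7.824)² + (-18.477)²) = √(61.21498 + 341.39953) = 20.065 mm
G: √((126.138)² + (-141.627)²) = √(15910.79504 + 20058.20713) = 189.655 mm
H: √((71.747)² + (66.891)²) = √(5147.63201 + 4474.40588) = 98.092 mm
I: √((-86.872)² + (-85.637)²) = √(7546.74438 + 7333.69577) = 121.985 mm
J: √((143.773)² + (91.190)²) = √(20670.67553 + 8315.61610) = 170.254 mm
K: √((56.035)² + (72.338)²) = √(3139.92122 + 5232.78624) = 91.502 mm
L: √((-60.977)² + (47.838)²) = √(3718.19453 + 2288.47424) = 77.503 mm
M: √((45.171)² + (45.167)²) = √(2040.41924 + 2040.05789) = 63.879 mm
Sorted: E (12.986 mm) < F (20.065 mm) < D (27.999 mm) < M (63.879 mm) < L (77.503 mm) < K (91.502 mm) < …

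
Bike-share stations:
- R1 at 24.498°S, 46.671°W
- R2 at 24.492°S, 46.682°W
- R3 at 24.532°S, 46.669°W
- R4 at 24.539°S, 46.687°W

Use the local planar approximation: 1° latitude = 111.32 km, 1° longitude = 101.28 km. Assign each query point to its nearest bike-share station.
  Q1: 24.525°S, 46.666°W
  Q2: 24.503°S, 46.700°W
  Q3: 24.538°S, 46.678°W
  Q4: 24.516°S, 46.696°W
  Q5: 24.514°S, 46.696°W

Q1→R3; Q2→R2; Q3→R4; Q4→R4; Q5→R2

Q1 at 24.525°S, 46.666°W:
  R1: 3.048 km
  R2: 4.015 km
  R3: 0.836 km
  R4: 2.637 km
  → nearest: R3 (0.836 km)
Q2 at 24.503°S, 46.700°W:
  R1: 2.989 km
  R2: 2.196 km
  R3: 4.503 km
  R4: 4.218 km
  → nearest: R2 (2.196 km)
Q3 at 24.538°S, 46.678°W:
  R1: 4.509 km
  R2: 5.137 km
  R3: 1.130 km
  R4: 0.918 km
  → nearest: R4 (0.918 km)
Q4 at 24.516°S, 46.696°W:
  R1: 3.229 km
  R2: 3.025 km
  R3: 3.263 km
  R4: 2.718 km
  → nearest: R4 (2.718 km)
Q5 at 24.514°S, 46.696°W:
  R1: 3.096 km
  R2: 2.830 km
  R3: 3.390 km
  R4: 2.928 km
  → nearest: R2 (2.830 km)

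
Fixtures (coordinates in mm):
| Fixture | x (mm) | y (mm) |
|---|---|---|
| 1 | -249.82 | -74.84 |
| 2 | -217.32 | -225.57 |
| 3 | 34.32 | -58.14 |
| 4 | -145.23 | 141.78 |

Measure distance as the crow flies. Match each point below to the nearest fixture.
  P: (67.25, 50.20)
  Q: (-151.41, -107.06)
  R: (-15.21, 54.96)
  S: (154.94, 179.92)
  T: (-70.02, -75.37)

P→3; Q→1; R→3; S→3; T→3

P at (67.25, 50.20):
  1: √((-317.07)² + (-125.04)²) = √(100533.3849 + 15635.0016) = 340.83 mm
  2: √((-284.57)² + (-275.77)²) = √(80980.0849 + 76049.0929) = 396.27 mm
  3: √((-32.93)² + (-108.34)²) = √(1084.3849 + 11737.5556) = 113.23 mm
  4: √((-212.48)² + (91.58)²) = √(45147.7504 + 8386.8964) = 231.38 mm
  → nearest: 3 (113.23 mm)
Q at (-151.41, -107.06):
  1: √((-98.41)² + (32.22)²) = √(9684.5281 + 1038.1284) = 103.55 mm
  2: √((-65.91)² + (-118.51)²) = √(4344.1281 + 14044.6201) = 135.61 mm
  3: √((185.73)² + (48.92)²) = √(34495.6329 + 2393.1664) = 192.06 mm
  4: √((6.18)² + (248.84)²) = √(38.1924 + 61921.3456) = 248.92 mm
  → nearest: 1 (103.55 mm)
R at (-15.21, 54.96):
  1: √((-234.61)² + (-129.80)²) = √(55041.8521 + 16848.0400) = 268.12 mm
  2: √((-202.11)² + (-280.53)²) = √(40848.4521 + 78697.0809) = 345.75 mm
  3: √((49.53)² + (-113.10)²) = √(2453.2209 + 12791.6100) = 123.47 mm
  4: √((-130.02)² + (86.82)²) = √(16905.2004 + 7537.7124) = 156.34 mm
  → nearest: 3 (123.47 mm)
S at (154.94, 179.92):
  1: √((-404.76)² + (-254.76)²) = √(163830.6576 + 64902.6576) = 478.26 mm
  2: √((-372.26)² + (-405.49)²) = √(138577.5076 + 164422.1401) = 550.45 mm
  3: √((-120.62)² + (-238.06)²) = √(14549.1844 + 56672.5636) = 266.87 mm
  4: √((-300.17)² + (-38.14)²) = √(90102.0289 + 1454.6596) = 302.58 mm
  → nearest: 3 (266.87 mm)
T at (-70.02, -75.37):
  1: √((-179.80)² + (0.53)²) = √(32328.0400 + 0.2809) = 179.80 mm
  2: √((-147.30)² + (-150.20)²) = √(21697.2900 + 22560.0400) = 210.37 mm
  3: √((104.34)² + (17.23)²) = √(10886.8356 + 296.8729) = 105.75 mm
  4: √((-75.21)² + (217.15)²) = √(5656.5441 + 47154.1225) = 229.81 mm
  → nearest: 3 (105.75 mm)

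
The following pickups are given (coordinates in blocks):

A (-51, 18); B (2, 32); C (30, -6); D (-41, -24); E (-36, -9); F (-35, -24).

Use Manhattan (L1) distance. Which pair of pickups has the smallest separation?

D and F

Pairwise distances:
D–F: |6| + |0| = 6 + 0 = 6 blocks
E–F: |1| + |-15| = 1 + 15 = 16 blocks
D–E: |5| + |15| = 5 + 15 = 20 blocks
A–E: |15| + |-27| = 15 + 27 = 42 blocks
A–D: |10| + |-42| = 10 + 42 = 52 blocks
A–F: |16| + |-42| = 16 + 42 = 58 blocks
B–C: |28| + |-38| = 28 + 38 = 66 blocks
A–B: |53| + |14| = 53 + 14 = 67 blocks
C–E: |-66| + |-3| = 66 + 3 = 69 blocks
B–E: |-38| + |-41| = 38 + 41 = 79 blocks
C–F: |-65| + |-18| = 65 + 18 = 83 blocks
C–D: |-71| + |-18| = 71 + 18 = 89 blocks
B–F: |-37| + |-56| = 37 + 56 = 93 blocks
B–D: |-43| + |-56| = 43 + 56 = 99 blocks
A–C: |81| + |-24| = 81 + 24 = 105 blocks
Closest pair: D–F at 6 blocks.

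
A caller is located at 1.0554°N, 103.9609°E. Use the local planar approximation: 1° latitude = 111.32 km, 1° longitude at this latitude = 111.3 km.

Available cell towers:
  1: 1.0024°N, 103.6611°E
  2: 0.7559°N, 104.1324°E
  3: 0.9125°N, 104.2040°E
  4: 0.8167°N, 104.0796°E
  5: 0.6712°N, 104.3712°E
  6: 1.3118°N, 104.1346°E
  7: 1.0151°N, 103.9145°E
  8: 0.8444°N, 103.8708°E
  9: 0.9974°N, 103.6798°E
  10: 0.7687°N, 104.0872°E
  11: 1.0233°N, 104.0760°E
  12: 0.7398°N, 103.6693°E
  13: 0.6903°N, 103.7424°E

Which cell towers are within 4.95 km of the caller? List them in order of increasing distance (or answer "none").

none

Distances from 1.0554°N, 103.9609°E:
1: √((-0.0530·111.32)² + (-0.2998·111.3)²) = √(34.809528 + 1113.406073) = 33.8853 km
2: √((-0.2995·111.32)² + (0.1715·111.3)²) = √(1111.578271 + 364.349835) = 38.4178 km
3: √((-0.1429·111.32)² + (0.2431·111.3)²) = √(253.052629 + 732.082872) = 31.3869 km
4: √((-0.2387·111.32)² + (0.1187·111.3)²) = √(706.075648 + 174.538712) = 29.6751 km
5: √((-0.3842·111.32)² + (0.4103·111.3)²) = √(1829.199678 + 2085.419176) = 62.5669 km
6: √((0.2564·111.32)² + (0.1737·111.3)²) = √(814.671338 + 373.757542) = 34.4736 km
7: √((-0.0403·111.32)² + (-0.0464·111.3)²) = √(20.125955 + 26.670201) = 6.8408 km
8: √((-0.2110·111.32)² + (-0.0901·111.3)²) = √(551.710572 + 100.563391) = 25.5397 km
9: √((-0.0580·111.32)² + (-0.2811·111.3)²) = √(41.687167 + 978.840702) = 31.9457 km
10: √((-0.2867·111.32)² + (0.1263·111.3)²) = √(1018.595566 + 197.604591) = 34.8741 km
11: √((-0.0321·111.32)² + (0.1151·111.3)²) = √(12.768987 + 164.112241) = 13.2997 km
12: √((-0.3156·111.32)² + (-0.2916·111.3)²) = √(1234.299021 + 1053.332218) = 47.8292 km
13: √((-0.3651·111.32)² + (-0.2185·111.3)²) = √(1651.847922 + 591.416193) = 47.3631 km
Threshold 4.95 km: none within range.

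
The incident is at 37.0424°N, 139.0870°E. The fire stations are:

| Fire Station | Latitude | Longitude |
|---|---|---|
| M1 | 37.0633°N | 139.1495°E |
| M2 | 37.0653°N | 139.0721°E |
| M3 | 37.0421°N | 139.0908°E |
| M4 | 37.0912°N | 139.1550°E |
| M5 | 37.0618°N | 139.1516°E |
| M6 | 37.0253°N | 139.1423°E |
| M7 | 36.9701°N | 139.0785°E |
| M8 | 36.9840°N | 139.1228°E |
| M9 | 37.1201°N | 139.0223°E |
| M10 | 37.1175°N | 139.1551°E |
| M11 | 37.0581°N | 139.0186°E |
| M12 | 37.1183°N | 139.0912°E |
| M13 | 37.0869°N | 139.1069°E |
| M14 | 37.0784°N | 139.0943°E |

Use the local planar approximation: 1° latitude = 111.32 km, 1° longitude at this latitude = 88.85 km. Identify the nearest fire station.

M3

Distances from 37.0424°N, 139.0870°E:
M1: √((0.0209·111.32)² + (0.0625·88.85)²) = √(5.413012 + 30.837197) = 6.0208 km
M2: √((0.0229·111.32)² + (-0.0149·88.85)²) = √(6.498563 + 1.752619) = 2.8725 km
M3: √((-0.0003·111.32)² + (0.0038·88.85)²) = √(0.001115 + 0.113994) = 0.3393 km
M4: √((0.0488·111.32)² + (0.0680·88.85)²) = √(29.511144 + 36.503347) = 8.1249 km
M5: √((0.0194·111.32)² + (0.0646·88.85)²) = √(4.663907 + 32.944271) = 6.1326 km
M6: √((-0.0171·111.32)² + (0.0553·88.85)²) = √(3.623586 + 24.141549) = 5.2693 km
M7: √((-0.0723·111.32)² + (-0.0085·88.85)²) = √(64.777322 + 0.570365) = 8.0838 km
M8: √((-0.0584·111.32)² + (0.0358·88.85)²) = √(42.264145 + 10.117679) = 7.2375 km
M9: √((0.0777·111.32)² + (-0.0647·88.85)²) = √(74.814957 + 33.046344) = 10.3856 km
M10: √((0.0751·111.32)² + (0.0681·88.85)²) = √(69.891807 + 36.610789) = 10.3200 km
M11: √((0.0157·111.32)² + (-0.0684·88.85)²) = √(3.054539 + 36.934061) = 6.3237 km
M12: √((0.0759·111.32)² + (0.0042·88.85)²) = √(71.388778 + 0.139256) = 8.4574 km
M13: √((0.0445·111.32)² + (0.0199·88.85)²) = √(24.539540 + 3.126231) = 5.2598 km
M14: √((0.0360·111.32)² + (0.0073·88.85)²) = √(16.060217 + 0.420688) = 4.0597 km
Minimum: M3 at 0.3393 km.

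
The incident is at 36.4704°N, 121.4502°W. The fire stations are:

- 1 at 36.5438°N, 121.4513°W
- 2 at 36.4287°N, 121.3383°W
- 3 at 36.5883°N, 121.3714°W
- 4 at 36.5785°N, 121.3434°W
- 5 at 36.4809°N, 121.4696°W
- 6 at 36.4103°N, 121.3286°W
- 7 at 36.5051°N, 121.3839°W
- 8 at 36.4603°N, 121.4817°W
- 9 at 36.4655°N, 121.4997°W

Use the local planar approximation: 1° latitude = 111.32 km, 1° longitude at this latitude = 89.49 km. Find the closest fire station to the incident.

Distances from 36.4704°N, 121.4502°W:
1: 8.1715 km
2: 11.0375 km
3: 14.8991 km
4: 15.3674 km
5: 2.0929 km
6: 12.7741 km
7: 7.0798 km
8: 3.0349 km
9: 4.4632 km
Minimum: 5 at 2.0929 km.

5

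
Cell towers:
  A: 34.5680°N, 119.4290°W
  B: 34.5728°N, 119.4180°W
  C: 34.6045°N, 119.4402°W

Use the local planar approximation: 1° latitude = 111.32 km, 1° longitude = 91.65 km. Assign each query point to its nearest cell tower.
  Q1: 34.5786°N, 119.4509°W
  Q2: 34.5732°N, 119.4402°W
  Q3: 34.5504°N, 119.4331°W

Q1→A; Q2→A; Q3→A

Q1 at 34.5786°N, 119.4509°W:
  A: 2.3283 km
  B: 3.0836 km
  C: 3.0454 km
  → nearest: A (2.3283 km)
Q2 at 34.5732°N, 119.4402°W:
  A: 1.1785 km
  B: 2.0351 km
  C: 3.4843 km
  → nearest: A (1.1785 km)
Q3 at 34.5504°N, 119.4331°W:
  A: 1.9949 km
  B: 2.8519 km
  C: 6.0575 km
  → nearest: A (1.9949 km)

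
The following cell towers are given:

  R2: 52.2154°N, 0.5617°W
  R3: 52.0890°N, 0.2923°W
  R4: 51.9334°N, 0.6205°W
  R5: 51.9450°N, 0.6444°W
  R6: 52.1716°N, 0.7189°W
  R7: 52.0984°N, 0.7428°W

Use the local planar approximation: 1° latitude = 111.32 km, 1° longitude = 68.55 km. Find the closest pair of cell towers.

R4 and R5

Pairwise distances:
R2–R3: 23.2171 km
R2–R4: 31.6500 km
R2–R5: 30.6301 km
R2–R6: 11.8278 km
R2–R7: 17.9932 km
R3–R4: 28.3936 km
R3–R5: 28.9747 km
R3–R6: 30.6550 km
R3–R7: 30.8995 km
R4–R5: 2.0861 km
R4–R6: 27.3609 km
R4–R7: 20.1906 km
R5–R6: 25.7369 km
R5–R7: 18.3604 km
R6–R7: 8.3117 km
Closest pair: R4–R5 at 2.0861 km.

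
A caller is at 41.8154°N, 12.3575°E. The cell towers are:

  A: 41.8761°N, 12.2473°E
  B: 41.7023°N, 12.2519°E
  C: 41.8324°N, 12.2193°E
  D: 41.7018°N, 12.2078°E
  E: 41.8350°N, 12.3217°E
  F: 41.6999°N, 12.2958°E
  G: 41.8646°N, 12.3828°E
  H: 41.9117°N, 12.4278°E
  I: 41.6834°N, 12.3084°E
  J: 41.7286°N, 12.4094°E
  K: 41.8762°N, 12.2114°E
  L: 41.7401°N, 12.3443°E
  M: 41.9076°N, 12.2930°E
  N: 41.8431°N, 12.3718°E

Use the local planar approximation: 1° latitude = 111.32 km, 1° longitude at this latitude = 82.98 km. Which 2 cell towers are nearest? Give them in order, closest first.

Distances from 41.8154°N, 12.3575°E:
A: √((0.0607·111.32)² + (-0.1102·82.98)²) = √(45.658725 + 83.619978) = 11.3701 km
B: √((-0.1131·111.32)² + (-0.1056·82.98)²) = √(158.515453 + 76.784701) = 15.3395 km
C: √((0.0170·111.32)² + (-0.1382·82.98)²) = √(3.581329 + 131.511263) = 11.6229 km
D: √((-0.1136·111.32)² + (-0.1497·82.98)²) = √(159.920102 + 154.308717) = 17.7265 km
E: √((0.0196·111.32)² + (-0.0358·82.98)²) = √(4.760565 + 8.824963) = 3.6859 km
F: √((-0.1155·111.32)² + (-0.0617·82.98)²) = √(165.314278 + 26.213028) = 13.8393 km
G: √((0.0492·111.32)² + (0.0253·82.98)²) = √(29.996916 + 4.407455) = 5.8655 km
H: √((0.0963·111.32)² + (0.0703·82.98)²) = √(114.920887 + 34.029652) = 12.2045 km
I: √((-0.1320·111.32)² + (-0.0491·82.98)²) = √(215.920689 + 16.600067) = 15.2486 km
J: √((-0.0868·111.32)² + (0.0519·82.98)²) = √(93.365375 + 18.547338) = 10.5789 km
K: √((0.0608·111.32)² + (-0.1461·82.98)²) = √(45.809289 + 146.976294) = 13.8847 km
L: √((-0.0753·111.32)² + (-0.0132·82.98)²) = √(70.264563 + 1.199761) = 8.4537 km
M: √((0.0922·111.32)² + (-0.0645·82.98)²) = √(105.343620 + 28.646152) = 11.5754 km
N: √((0.0277·111.32)² + (0.0143·82.98)²) = √(9.508367 + 1.408053) = 3.3040 km
Sorted: N (3.3040 km) < E (3.6859 km) < G (5.8655 km) < L (8.4537 km) < …

N, E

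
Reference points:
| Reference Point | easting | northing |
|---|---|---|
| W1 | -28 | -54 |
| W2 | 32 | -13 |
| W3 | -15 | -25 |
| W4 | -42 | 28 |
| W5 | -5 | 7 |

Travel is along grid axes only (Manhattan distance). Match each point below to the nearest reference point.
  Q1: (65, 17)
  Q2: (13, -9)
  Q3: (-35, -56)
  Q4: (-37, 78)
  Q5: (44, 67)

Q1→W2; Q2→W2; Q3→W1; Q4→W4; Q5→W2

Q1 at (65, 17):
  W1: |-93| + |-71| = 93 + 71 = 164
  W2: |-33| + |-30| = 33 + 30 = 63
  W3: |-80| + |-42| = 80 + 42 = 122
  W4: |-107| + |11| = 107 + 11 = 118
  W5: |-70| + |-10| = 70 + 10 = 80
  → nearest: W2 (63)
Q2 at (13, -9):
  W1: |-41| + |-45| = 41 + 45 = 86
  W2: |19| + |-4| = 19 + 4 = 23
  W3: |-28| + |-16| = 28 + 16 = 44
  W4: |-55| + |37| = 55 + 37 = 92
  W5: |-18| + |16| = 18 + 16 = 34
  → nearest: W2 (23)
Q3 at (-35, -56):
  W1: |7| + |2| = 7 + 2 = 9
  W2: |67| + |43| = 67 + 43 = 110
  W3: |20| + |31| = 20 + 31 = 51
  W4: |-7| + |84| = 7 + 84 = 91
  W5: |30| + |63| = 30 + 63 = 93
  → nearest: W1 (9)
Q4 at (-37, 78):
  W1: |9| + |-132| = 9 + 132 = 141
  W2: |69| + |-91| = 69 + 91 = 160
  W3: |22| + |-103| = 22 + 103 = 125
  W4: |-5| + |-50| = 5 + 50 = 55
  W5: |32| + |-71| = 32 + 71 = 103
  → nearest: W4 (55)
Q5 at (44, 67):
  W1: |-72| + |-121| = 72 + 121 = 193
  W2: |-12| + |-80| = 12 + 80 = 92
  W3: |-59| + |-92| = 59 + 92 = 151
  W4: |-86| + |-39| = 86 + 39 = 125
  W5: |-49| + |-60| = 49 + 60 = 109
  → nearest: W2 (92)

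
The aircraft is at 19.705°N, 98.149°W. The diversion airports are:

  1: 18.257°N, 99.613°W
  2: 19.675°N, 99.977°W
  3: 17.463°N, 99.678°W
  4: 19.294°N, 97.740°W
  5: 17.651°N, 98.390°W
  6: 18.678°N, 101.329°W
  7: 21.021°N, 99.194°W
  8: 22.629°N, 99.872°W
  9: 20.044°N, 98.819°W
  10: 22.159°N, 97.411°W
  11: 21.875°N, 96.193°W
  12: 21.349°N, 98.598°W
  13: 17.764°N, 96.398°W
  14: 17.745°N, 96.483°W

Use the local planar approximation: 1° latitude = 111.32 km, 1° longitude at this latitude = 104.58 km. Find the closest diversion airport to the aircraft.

4

Distances from 19.705°N, 98.149°W:
1: √((-1.448·111.32)² + (-1.464·104.58)²) = √(25982.65454 + 23441.17777) = 222.315 km
2: √((-0.030·111.32)² + (-1.828·104.58)²) = √(11.15293 + 36546.82535) = 191.201 km
3: √((-2.242·111.32)² + (-1.529·104.58)²) = √(62289.89687 + 25568.91184) = 296.410 km
4: √((-0.411·111.32)² + (0.409·104.58)²) = √(2093.29309 + 1829.54835) = 62.633 km
5: √((-2.054·111.32)² + (-0.241·104.58)²) = √(52281.40785 + 635.23053) = 230.036 km
6: √((-1.027·111.32)² + (-3.180·104.58)²) = √(13070.35196 + 110599.08015) = 351.667 km
7: √((1.316·111.32)² + (-1.045·104.58)²) = √(21461.40617 + 11943.45165) = 182.770 km
8: √((2.924·111.32)² + (-1.723·104.58)²) = √(105950.04168 + 32468.91901) = 372.047 km
9: √((0.339·111.32)² + (-0.670·104.58)²) = √(1424.11740 + 4909.60871) = 79.585 km
10: √((2.454·111.32)² + (0.738·104.58)²) = √(74626.91902 + 5956.75857) = 283.873 km
11: √((2.170·111.32)² + (1.956·104.58)²) = √(58353.35935 + 41844.17174) = 316.540 km
12: √((1.644·111.32)² + (-0.449·104.58)²) = √(33492.68938 + 2204.90538) = 188.938 km
13: √((-1.941·111.32)² + (1.751·104.58)²) = √(46687.16104 + 33532.78058) = 283.231 km
14: √((-1.960·111.32)² + (1.666·104.58)²) = √(47605.65424 + 30356.19047) = 279.216 km
Minimum: 4 at 62.633 km.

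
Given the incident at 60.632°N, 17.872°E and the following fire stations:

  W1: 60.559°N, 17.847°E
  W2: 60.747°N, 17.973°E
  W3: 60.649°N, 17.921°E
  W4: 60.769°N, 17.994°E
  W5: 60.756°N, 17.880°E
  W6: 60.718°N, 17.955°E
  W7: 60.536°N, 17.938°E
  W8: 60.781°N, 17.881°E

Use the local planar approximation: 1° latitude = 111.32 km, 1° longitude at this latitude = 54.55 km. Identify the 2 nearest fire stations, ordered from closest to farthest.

Distances from 60.632°N, 17.872°E:
W1: √((-0.073·111.32)² + (-0.025·54.55)²) = √(66.03773 + 1.85981) = 8.240 km
W2: √((0.115·111.32)² + (0.101·54.55)²) = √(163.88608 + 30.35514) = 13.937 km
W3: √((0.017·111.32)² + (0.049·54.55)²) = √(3.58133 + 7.14466) = 3.275 km
W4: √((0.137·111.32)² + (0.122·54.55)²) = √(232.58812 + 44.29036) = 16.640 km
W5: √((0.124·111.32)² + (0.008·54.55)²) = √(190.54158 + 0.19044) = 13.811 km
W6: √((0.086·111.32)² + (0.083·54.55)²) = √(91.65229 + 20.49961) = 10.590 km
W7: √((-0.096·111.32)² + (0.066·54.55)²) = √(114.20598 + 12.96216) = 11.277 km
W8: √((0.149·111.32)² + (0.009·54.55)²) = √(275.11795 + 0.24103) = 16.594 km
Sorted: W3 (3.275 km) < W1 (8.240 km) < W6 (10.590 km) < W7 (11.277 km) < …

W3, W1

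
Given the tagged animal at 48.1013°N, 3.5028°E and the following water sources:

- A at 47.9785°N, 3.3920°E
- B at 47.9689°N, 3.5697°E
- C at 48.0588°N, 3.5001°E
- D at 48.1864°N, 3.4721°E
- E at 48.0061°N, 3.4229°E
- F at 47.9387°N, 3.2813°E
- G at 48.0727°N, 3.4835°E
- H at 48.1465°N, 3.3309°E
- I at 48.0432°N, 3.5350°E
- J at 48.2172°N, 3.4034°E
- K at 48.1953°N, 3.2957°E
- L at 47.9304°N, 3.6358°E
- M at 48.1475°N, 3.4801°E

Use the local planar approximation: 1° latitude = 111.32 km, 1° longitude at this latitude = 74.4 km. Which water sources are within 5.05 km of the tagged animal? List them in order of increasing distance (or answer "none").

Distances from 48.1013°N, 3.5028°E:
A: 15.9633 km
B: 15.5565 km
C: 4.7354 km
D: 9.7448 km
E: 12.1511 km
F: 24.4788 km
G: 3.4926 km
H: 13.7436 km
I: 6.8971 km
J: 14.8712 km
K: 18.6255 km
L: 21.4441 km
M: 5.4132 km
Threshold 5.05 km: G (3.4926 km), C (4.7354 km) are within range.

G, C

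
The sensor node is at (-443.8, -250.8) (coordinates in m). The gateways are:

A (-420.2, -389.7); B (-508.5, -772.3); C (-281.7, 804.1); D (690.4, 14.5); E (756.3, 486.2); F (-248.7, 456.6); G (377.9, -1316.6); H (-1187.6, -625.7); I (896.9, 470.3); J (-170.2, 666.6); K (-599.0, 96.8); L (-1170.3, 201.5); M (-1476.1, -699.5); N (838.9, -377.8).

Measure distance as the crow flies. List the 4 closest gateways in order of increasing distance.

Distances from (-443.8, -250.8):
A: 140.9 m
B: 525.5 m
C: 1067.3 m
D: 1164.8 m
E: 1408.3 m
F: 733.8 m
G: 1345.8 m
H: 832.9 m
I: 1522.3 m
J: 957.3 m
K: 380.7 m
L: 855.8 m
M: 1125.6 m
N: 1289.0 m
Sorted: A (140.9 m) < K (380.7 m) < B (525.5 m) < F (733.8 m) < H (832.9 m) < L (855.8 m) < …

A, K, B, F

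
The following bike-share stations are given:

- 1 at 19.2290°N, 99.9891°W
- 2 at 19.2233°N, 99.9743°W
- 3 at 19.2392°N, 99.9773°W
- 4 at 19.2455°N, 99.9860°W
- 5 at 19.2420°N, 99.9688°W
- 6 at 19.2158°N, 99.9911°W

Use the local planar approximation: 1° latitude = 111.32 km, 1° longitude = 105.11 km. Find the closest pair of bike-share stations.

Pairwise distances:
1–2: √((-0.0057·111.32)² + (0.0148·105.11)²) = √(0.402621 + 2.419978) = 1.6801 km
1–3: √((0.0102·111.32)² + (0.0118·105.11)²) = √(1.289278 + 1.538339) = 1.6816 km
1–4: √((0.0165·111.32)² + (0.0031·105.11)²) = √(3.373761 + 0.106172) = 1.8655 km
1–5: √((0.0130·111.32)² + (0.0203·105.11)²) = √(2.094272 + 4.552817) = 2.5782 km
1–6: √((-0.0132·111.32)² + (-0.0020·105.11)²) = √(2.159207 + 0.044192) = 1.4844 km
2–3: √((0.0159·111.32)² + (-0.0030·105.11)²) = √(3.132858 + 0.099433) = 1.7979 km
2–4: √((0.0222·111.32)² + (-0.0117·105.11)²) = √(6.107343 + 1.512376) = 2.7604 km
2–5: √((0.0187·111.32)² + (0.0055·105.11)²) = √(4.333408 + 0.334205) = 2.1605 km
2–6: √((-0.0075·111.32)² + (-0.0168·105.11)²) = √(0.697058 + 3.118219) = 1.9533 km
3–4: √((0.0063·111.32)² + (-0.0087·105.11)²) = √(0.491844 + 0.836232) = 1.1524 km
3–5: √((0.0028·111.32)² + (0.0085·105.11)²) = √(0.097154 + 0.798226) = 0.9462 km
3–6: √((-0.0234·111.32)² + (-0.0138·105.11)²) = √(6.785441 + 2.104002) = 2.9815 km
4–5: √((-0.0035·111.32)² + (0.0172·105.11)²) = √(0.151804 + 3.268473) = 1.8494 km
4–6: √((-0.0297·111.32)² + (-0.0051·105.11)²) = √(10.930985 + 0.287361) = 3.3494 km
5–6: √((-0.0262·111.32)² + (-0.0223·105.11)²) = √(8.506462 + 5.494116) = 3.7417 km
Closest pair: 3–5 at 0.9462 km.

3 and 5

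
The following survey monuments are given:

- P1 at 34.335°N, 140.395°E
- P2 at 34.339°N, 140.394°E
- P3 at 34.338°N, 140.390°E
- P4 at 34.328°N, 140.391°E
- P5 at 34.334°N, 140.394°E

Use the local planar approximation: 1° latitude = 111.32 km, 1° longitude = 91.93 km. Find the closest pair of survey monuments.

P1 and P5

Pairwise distances:
P1–P5: √((-0.001·111.32)² + (-0.001·91.93)²) = √(0.01239 + 0.00845) = 0.144 km
P2–P3: √((-0.001·111.32)² + (-0.004·91.93)²) = √(0.01239 + 0.13522) = 0.384 km
P1–P2: √((0.004·111.32)² + (-0.001·91.93)²) = √(0.19827 + 0.00845) = 0.455 km
P2–P5: √((-0.005·111.32)² + (0.000·91.93)²) = √(0.30980 + 0.00000) = 0.557 km
P1–P3: √((0.003·111.32)² + (-0.005·91.93)²) = √(0.11153 + 0.21128) = 0.568 km
P3–P5: √((-0.004·111.32)² + (0.004·91.93)²) = √(0.19827 + 0.13522) = 0.577 km
P4–P5: √((0.006·111.32)² + (0.003·91.93)²) = √(0.44612 + 0.07606) = 0.723 km
P1–P4: √((-0.007·111.32)² + (-0.004·91.93)²) = √(0.60721 + 0.13522) = 0.862 km
P3–P4: √((-0.010·111.32)² + (0.001·91.93)²) = √(1.23921 + 0.00845) = 1.117 km
P2–P4: √((-0.011·111.32)² + (-0.003·91.93)²) = √(1.49945 + 0.07606) = 1.255 km
Closest pair: P1–P5 at 0.144 km.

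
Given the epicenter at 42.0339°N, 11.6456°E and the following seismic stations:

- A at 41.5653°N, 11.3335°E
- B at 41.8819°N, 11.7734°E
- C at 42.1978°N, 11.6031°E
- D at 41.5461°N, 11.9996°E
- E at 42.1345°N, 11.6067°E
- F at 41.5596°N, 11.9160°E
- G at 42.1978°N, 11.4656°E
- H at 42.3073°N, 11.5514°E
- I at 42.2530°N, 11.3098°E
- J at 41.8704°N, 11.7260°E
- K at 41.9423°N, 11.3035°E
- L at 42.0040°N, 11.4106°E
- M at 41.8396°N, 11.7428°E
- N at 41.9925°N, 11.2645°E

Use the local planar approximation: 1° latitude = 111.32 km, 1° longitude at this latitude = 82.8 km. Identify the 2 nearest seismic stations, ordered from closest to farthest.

E, C

Distances from 42.0339°N, 11.6456°E:
A: √((-0.4686·111.32)² + (-0.3121·82.8)²) = √(2721.140485 + 667.802762) = 58.2146 km
B: √((-0.1520·111.32)² + (0.1278·82.8)²) = √(286.308058 + 111.975338) = 19.9570 km
C: √((0.1639·111.32)² + (-0.0425·82.8)²) = √(332.892724 + 12.383361) = 18.5816 km
D: √((-0.4878·111.32)² + (0.3540·82.8)²) = √(2948.695909 + 859.146445) = 61.7077 km
E: √((0.1006·111.32)² + (-0.0389·82.8)²) = √(125.412942 + 10.374326) = 11.6528 km
F: √((-0.4743·111.32)² + (0.2704·82.8)²) = √(2787.742426 + 501.272694) = 57.3499 km
G: √((0.1639·111.32)² + (-0.1800·82.8)²) = √(332.892724 + 222.129216) = 23.5589 km
H: √((0.2734·111.32)² + (-0.0942·82.8)²) = √(926.282408 + 60.836256) = 31.4184 km
I: √((0.2191·111.32)² + (-0.3358·82.8)²) = √(594.882441 + 773.075762) = 36.9859 km
J: √((-0.1635·111.32)² + (0.0804·82.8)²) = √(331.269849 + 44.317247) = 19.3801 km
K: √((-0.0916·111.32)² + (-0.3421·82.8)²) = √(103.977014 + 802.355478) = 30.1054 km
L: √((-0.0299·111.32)² + (-0.2350·82.8)²) = √(11.078699 + 378.613764) = 19.7406 km
M: √((-0.1943·111.32)² + (0.0972·82.8)²) = √(467.834232 + 64.772879) = 23.0783 km
N: √((-0.0414·111.32)² + (-0.3811·82.8)²) = √(21.239636 + 995.723074) = 31.8899 km
Sorted: E (11.6528 km) < C (18.5816 km) < J (19.3801 km) < L (19.7406 km) < …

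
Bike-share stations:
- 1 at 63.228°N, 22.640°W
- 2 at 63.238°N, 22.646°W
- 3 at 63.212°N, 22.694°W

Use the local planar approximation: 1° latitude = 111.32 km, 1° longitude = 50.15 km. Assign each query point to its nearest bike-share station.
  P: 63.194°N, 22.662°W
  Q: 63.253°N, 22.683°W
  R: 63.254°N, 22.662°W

P at 63.194°N, 22.662°W:
  1: 3.942 km
  2: 4.963 km
  3: 2.567 km
  → nearest: 3 (2.567 km)
Q at 63.253°N, 22.683°W:
  1: 3.521 km
  2: 2.496 km
  3: 4.597 km
  → nearest: 2 (2.496 km)
R at 63.254°N, 22.662°W:
  1: 3.097 km
  2: 1.954 km
  3: 4.943 km
  → nearest: 2 (1.954 km)

P→3; Q→2; R→2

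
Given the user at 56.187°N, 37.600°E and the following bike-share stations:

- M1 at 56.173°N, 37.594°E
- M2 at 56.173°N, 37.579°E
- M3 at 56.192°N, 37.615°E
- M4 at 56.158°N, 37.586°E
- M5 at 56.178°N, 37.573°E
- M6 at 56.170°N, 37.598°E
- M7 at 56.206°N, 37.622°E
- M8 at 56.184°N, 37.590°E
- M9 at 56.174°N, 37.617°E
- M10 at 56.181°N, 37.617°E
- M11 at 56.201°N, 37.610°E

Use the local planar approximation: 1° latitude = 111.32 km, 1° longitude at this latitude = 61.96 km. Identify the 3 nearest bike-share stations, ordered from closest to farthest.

M8, M3, M10

Distances from 56.187°N, 37.600°E:
M1: 1.602 km
M2: 2.030 km
M3: 1.083 km
M4: 3.343 km
M5: 1.950 km
M6: 1.896 km
M7: 2.516 km
M8: 0.704 km
M9: 1.790 km
M10: 1.247 km
M11: 1.677 km
Sorted: M8 (0.704 km) < M3 (1.083 km) < M10 (1.247 km) < M1 (1.602 km) < M11 (1.677 km) < …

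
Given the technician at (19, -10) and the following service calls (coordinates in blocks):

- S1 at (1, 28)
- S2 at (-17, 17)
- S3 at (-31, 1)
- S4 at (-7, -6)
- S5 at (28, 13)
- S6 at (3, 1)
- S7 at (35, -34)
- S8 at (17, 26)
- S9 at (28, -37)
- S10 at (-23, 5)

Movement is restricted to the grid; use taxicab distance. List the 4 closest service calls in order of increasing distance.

S6, S4, S5, S9

Distances from (19, -10):
S1: |-18| + |38| = 18 + 38 = 56 blocks
S2: |-36| + |27| = 36 + 27 = 63 blocks
S3: |-50| + |11| = 50 + 11 = 61 blocks
S4: |-26| + |4| = 26 + 4 = 30 blocks
S5: |9| + |23| = 9 + 23 = 32 blocks
S6: |-16| + |11| = 16 + 11 = 27 blocks
S7: |16| + |-24| = 16 + 24 = 40 blocks
S8: |-2| + |36| = 2 + 36 = 38 blocks
S9: |9| + |-27| = 9 + 27 = 36 blocks
S10: |-42| + |15| = 42 + 15 = 57 blocks
Sorted: S6 (27 blocks) < S4 (30 blocks) < S5 (32 blocks) < S9 (36 blocks) < S8 (38 blocks) < S7 (40 blocks) < …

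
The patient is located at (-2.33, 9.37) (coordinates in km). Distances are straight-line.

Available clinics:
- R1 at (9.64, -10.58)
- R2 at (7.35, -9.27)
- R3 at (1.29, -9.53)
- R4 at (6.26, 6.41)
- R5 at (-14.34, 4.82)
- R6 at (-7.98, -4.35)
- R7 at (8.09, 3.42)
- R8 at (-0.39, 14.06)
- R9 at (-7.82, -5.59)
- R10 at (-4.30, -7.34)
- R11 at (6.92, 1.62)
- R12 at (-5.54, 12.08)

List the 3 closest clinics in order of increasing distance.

R12, R8, R4

Distances from (-2.33, 9.37):
R1: 23.27 km
R2: 21.00 km
R3: 19.24 km
R4: 9.09 km
R5: 12.84 km
R6: 14.84 km
R7: 12.00 km
R8: 5.08 km
R9: 15.94 km
R10: 16.83 km
R11: 12.07 km
R12: 4.20 km
Sorted: R12 (4.20 km) < R8 (5.08 km) < R4 (9.09 km) < R7 (12.00 km) < R11 (12.07 km) < …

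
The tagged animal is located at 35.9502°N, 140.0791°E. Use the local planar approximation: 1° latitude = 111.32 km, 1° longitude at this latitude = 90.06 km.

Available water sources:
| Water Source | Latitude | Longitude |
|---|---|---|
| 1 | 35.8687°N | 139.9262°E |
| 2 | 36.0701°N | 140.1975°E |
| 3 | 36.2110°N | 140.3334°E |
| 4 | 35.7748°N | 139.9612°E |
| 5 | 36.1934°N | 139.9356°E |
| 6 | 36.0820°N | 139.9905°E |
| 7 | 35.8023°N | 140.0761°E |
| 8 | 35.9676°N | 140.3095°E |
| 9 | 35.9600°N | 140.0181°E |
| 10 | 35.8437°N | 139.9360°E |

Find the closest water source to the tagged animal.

9

Distances from 35.9502°N, 140.0791°E:
1: 16.4903 km
2: 17.0837 km
3: 36.9782 km
4: 22.2259 km
5: 29.9995 km
6: 16.7014 km
7: 16.4664 km
8: 20.8400 km
9: 5.6009 km
10: 17.5113 km
Minimum: 9 at 5.6009 km.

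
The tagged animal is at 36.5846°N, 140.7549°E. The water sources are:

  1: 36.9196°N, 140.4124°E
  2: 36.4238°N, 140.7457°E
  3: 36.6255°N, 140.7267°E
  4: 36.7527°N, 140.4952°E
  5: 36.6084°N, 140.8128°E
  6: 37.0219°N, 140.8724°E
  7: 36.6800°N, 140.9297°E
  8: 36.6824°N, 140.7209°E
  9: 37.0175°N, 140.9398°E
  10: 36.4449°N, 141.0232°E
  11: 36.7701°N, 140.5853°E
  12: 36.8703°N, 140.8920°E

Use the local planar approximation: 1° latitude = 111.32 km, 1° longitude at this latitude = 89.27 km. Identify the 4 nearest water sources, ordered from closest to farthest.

3, 5, 8, 2

Distances from 36.5846°N, 140.7549°E:
1: 48.2238 km
2: 17.9191 km
3: 5.2026 km
4: 29.7933 km
5: 5.8082 km
6: 49.7975 km
7: 18.8754 km
8: 11.3023 km
9: 50.9388 km
10: 28.5570 km
11: 25.6055 km
12: 34.0778 km
Sorted: 3 (5.2026 km) < 5 (5.8082 km) < 8 (11.3023 km) < 2 (17.9191 km) < 7 (18.8754 km) < 11 (25.6055 km) < …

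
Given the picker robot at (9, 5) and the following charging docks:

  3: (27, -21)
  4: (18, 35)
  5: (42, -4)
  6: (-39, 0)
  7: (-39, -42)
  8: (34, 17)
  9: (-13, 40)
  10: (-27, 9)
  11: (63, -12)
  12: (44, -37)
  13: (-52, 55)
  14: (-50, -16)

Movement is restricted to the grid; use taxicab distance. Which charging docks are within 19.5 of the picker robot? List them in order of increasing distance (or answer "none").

Distances from (9, 5):
3: 44
4: 39
5: 42
6: 53
7: 95
8: 37
9: 57
10: 40
11: 71
12: 77
13: 111
14: 80
Threshold 19.5: none within range.

none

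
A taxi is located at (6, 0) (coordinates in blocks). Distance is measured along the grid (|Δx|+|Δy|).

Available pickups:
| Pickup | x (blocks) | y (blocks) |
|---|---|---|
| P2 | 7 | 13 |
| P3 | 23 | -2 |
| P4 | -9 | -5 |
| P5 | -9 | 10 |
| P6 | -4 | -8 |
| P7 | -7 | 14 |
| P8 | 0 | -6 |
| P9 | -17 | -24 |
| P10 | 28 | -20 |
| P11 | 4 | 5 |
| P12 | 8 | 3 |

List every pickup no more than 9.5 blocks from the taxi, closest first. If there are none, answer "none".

Distances from (6, 0):
P2: |1| + |13| = 1 + 13 = 14 blocks
P3: |17| + |-2| = 17 + 2 = 19 blocks
P4: |-15| + |-5| = 15 + 5 = 20 blocks
P5: |-15| + |10| = 15 + 10 = 25 blocks
P6: |-10| + |-8| = 10 + 8 = 18 blocks
P7: |-13| + |14| = 13 + 14 = 27 blocks
P8: |-6| + |-6| = 6 + 6 = 12 blocks
P9: |-23| + |-24| = 23 + 24 = 47 blocks
P10: |22| + |-20| = 22 + 20 = 42 blocks
P11: |-2| + |5| = 2 + 5 = 7 blocks
P12: |2| + |3| = 2 + 3 = 5 blocks
Threshold 9.5 blocks: P12 (5 blocks), P11 (7 blocks) are within range.

P12, P11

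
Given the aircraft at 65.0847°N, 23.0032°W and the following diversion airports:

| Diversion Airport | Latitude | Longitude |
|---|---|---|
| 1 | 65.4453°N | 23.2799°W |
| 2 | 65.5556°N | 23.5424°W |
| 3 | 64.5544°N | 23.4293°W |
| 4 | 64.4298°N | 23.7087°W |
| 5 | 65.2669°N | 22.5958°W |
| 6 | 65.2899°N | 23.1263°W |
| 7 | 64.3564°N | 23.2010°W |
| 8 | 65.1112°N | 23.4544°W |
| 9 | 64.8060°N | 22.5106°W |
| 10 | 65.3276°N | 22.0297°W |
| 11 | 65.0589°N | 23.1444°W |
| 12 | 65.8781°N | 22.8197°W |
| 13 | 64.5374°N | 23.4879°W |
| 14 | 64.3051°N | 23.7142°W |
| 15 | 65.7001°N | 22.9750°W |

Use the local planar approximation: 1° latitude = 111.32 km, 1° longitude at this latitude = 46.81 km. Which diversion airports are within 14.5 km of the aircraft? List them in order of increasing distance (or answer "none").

Distances from 65.0847°N, 23.0032°W:
1: 42.1799 km
2: 58.1805 km
3: 62.3115 km
4: 80.0346 km
5: 27.8399 km
6: 23.5585 km
7: 81.6014 km
8: 21.3257 km
9: 38.6554 km
10: 52.9880 km
11: 7.2066 km
12: 88.7380 km
13: 65.0130 km
14: 92.9480 km
15: 68.5190 km
Threshold 14.5 km: 11 (7.2066 km) is within range.

11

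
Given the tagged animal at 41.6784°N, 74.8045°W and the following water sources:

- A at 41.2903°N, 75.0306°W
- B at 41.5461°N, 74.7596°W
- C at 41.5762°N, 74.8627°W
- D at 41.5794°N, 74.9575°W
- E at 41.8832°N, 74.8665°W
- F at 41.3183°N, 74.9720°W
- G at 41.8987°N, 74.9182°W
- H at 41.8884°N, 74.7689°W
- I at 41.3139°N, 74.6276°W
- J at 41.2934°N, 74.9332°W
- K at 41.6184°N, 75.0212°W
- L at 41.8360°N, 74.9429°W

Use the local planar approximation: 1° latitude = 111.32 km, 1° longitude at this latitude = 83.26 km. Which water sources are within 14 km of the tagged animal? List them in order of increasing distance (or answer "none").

C

Distances from 41.6784°N, 74.8045°W:
A: √((-0.3881·111.32)² + (-0.2261·83.26)²) = √(1866.524440 + 354.383863) = 47.1265 km
B: √((-0.1323·111.32)² + (0.0449·83.26)²) = √(216.903262 + 13.975440) = 15.1947 km
C: √((-0.1022·111.32)² + (-0.0582·83.26)²) = √(129.433945 + 23.481119) = 12.3659 km
D: √((-0.0990·111.32)² + (-0.1530·83.26)²) = √(121.455388 + 162.276516) = 16.8443 km
E: √((0.2048·111.32)² + (-0.0620·83.26)²) = √(519.764124 + 26.647483) = 23.3754 km
F: √((-0.3601·111.32)² + (-0.1675·83.26)²) = √(1606.914013 + 194.492311) = 42.4430 km
G: √((0.2203·111.32)² + (-0.1137·83.26)²) = √(601.416570 + 89.617689) = 26.2875 km
H: √((0.2100·111.32)² + (0.0356·83.26)²) = √(546.493480 + 8.785628) = 23.5644 km
I: √((-0.3645·111.32)² + (0.1769·83.26)²) = √(1646.423137 + 216.934427) = 43.1666 km
J: √((-0.3850·111.32)² + (-0.1287·83.26)²) = √(1836.825307 + 114.823269) = 44.1775 km
K: √((-0.0600·111.32)² + (-0.2167·83.26)²) = √(44.611713 + 325.529713) = 19.2391 km
L: √((0.1576·111.32)² + (-0.1384·83.26)²) = √(307.793059 + 132.783769) = 20.9899 km
Threshold 14 km: C (12.3659 km) is within range.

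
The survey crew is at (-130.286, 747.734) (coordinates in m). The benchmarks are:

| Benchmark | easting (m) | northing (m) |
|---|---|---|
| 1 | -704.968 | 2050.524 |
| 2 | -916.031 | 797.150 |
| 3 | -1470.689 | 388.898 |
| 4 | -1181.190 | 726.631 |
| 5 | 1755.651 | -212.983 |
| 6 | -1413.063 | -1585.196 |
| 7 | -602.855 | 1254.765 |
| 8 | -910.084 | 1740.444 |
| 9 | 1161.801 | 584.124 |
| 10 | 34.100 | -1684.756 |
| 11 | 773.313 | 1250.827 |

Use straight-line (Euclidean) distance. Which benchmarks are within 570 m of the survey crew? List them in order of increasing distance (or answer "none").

Distances from (-130.286, 747.734):
1: √((-574.682)² + (1302.790)²) = √(330259.40112 + 1697261.78410) = 1423.911 m
2: √((-785.745)² + (49.416)²) = √(617395.20502 + 2441.94106) = 787.297 m
3: √((-1340.403)² + (-358.836)²) = √(1796680.20241 + 128763.27490) = 1387.604 m
4: √((-1050.904)² + (-21.103)²) = √(1104399.21722 + 445.33661) = 1051.116 m
5: √((1885.937)² + (-960.717)²) = √(3556758.36797 + 922977.15409) = 2116.539 m
6: √((-1282.777)² + (-2332.930)²) = √(1645516.83173 + 5442562.38490) = 2662.345 m
7: √((-472.569)² + (507.031)²) = √(223321.45976 + 257080.43496) = 693.110 m
8: √((-779.798)² + (992.710)²) = √(608084.92080 + 985473.14410) = 1262.362 m
9: √((1292.087)² + (-163.610)²) = √(1669488.81557 + 26768.23210) = 1302.404 m
10: √((164.386)² + (-2432.490)²) = √(27022.75700 + 5917007.60010) = 2438.038 m
11: √((903.599)² + (503.093)²) = √(816491.15280 + 253102.56665) = 1034.212 m
Threshold 570 m: none within range.

none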